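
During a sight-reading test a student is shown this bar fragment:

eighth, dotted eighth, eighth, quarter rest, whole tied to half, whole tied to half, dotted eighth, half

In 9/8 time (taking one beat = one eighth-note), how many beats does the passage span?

35

One eighth-note beat = 2 sixteenth notes.
Each duration in sixteenth notes: eighth = 2; dotted eighth = 3; eighth = 2; quarter rest = 4; whole tied to half (whole + half) = 24; whole tied to half (whole + half) = 24; dotted eighth = 3; half = 8.
Adding: 2 + 3 + 2 + 4 + 24 + 24 + 3 + 8 = 70.
70 ÷ 2 = 35 beats.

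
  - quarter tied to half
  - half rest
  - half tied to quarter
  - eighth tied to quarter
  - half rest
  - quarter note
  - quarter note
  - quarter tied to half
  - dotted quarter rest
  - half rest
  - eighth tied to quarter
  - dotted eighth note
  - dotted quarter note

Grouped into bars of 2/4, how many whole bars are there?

11

One bar of 2/4 = 8 sixteenth notes.
Convert each value to sixteenth notes: quarter tied to half (quarter + half) = 12; half rest = 8; half tied to quarter (half + quarter) = 12; eighth tied to quarter (eighth + quarter) = 6; half rest = 8; quarter note = 4; quarter note = 4; quarter tied to half (quarter + half) = 12; dotted quarter rest = 6; half rest = 8; eighth tied to quarter (eighth + quarter) = 6; dotted eighth note = 3; dotted quarter note = 6.
Adding: 12 + 8 + 12 + 6 + 8 + 4 + 4 + 12 + 6 + 8 + 6 + 3 + 6 = 95.
95 ÷ 8 = 11 complete bars with 7 left over.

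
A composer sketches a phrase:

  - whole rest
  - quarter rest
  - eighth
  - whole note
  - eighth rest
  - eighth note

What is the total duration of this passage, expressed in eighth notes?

21

Each duration in eighth notes: whole rest = 8; quarter rest = 2; eighth = 1; whole note = 8; eighth rest = 1; eighth note = 1.
Adding: 8 + 2 + 1 + 8 + 1 + 1 = 21 eighth notes.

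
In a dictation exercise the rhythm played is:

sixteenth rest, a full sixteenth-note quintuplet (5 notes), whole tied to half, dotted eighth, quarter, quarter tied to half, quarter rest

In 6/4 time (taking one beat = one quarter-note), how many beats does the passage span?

One quarter-note beat = 4 sixteenth notes.
In sixteenth notes: sixteenth rest = 1; a full sixteenth-note quintuplet (5 notes) (five quintuplet sixteenths span one quarter) = 4; whole tied to half (whole + half) = 24; dotted eighth = 3; quarter = 4; quarter tied to half (quarter + half) = 12; quarter rest = 4.
Altogether 1 + 4 + 24 + 3 + 4 + 12 + 4 = 52.
52 ÷ 4 = 13 beats.

13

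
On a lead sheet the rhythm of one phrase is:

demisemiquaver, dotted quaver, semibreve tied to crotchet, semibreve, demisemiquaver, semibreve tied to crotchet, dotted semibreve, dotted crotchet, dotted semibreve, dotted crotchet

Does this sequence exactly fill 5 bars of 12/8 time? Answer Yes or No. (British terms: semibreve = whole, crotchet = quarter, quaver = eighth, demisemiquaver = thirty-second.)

Yes

One bar of 12/8 = 48 thirty-second notes, so 5 bars = 240.
Working in thirty-second notes: demisemiquaver = 1; dotted quaver = 6; semibreve tied to crotchet (semibreve + crotchet) = 40; semibreve = 32; demisemiquaver = 1; semibreve tied to crotchet (semibreve + crotchet) = 40; dotted semibreve = 48; dotted crotchet = 12; dotted semibreve = 48; dotted crotchet = 12.
Altogether 1 + 6 + 40 + 32 + 1 + 40 + 48 + 12 + 48 + 12 = 240.
240 equals 240, so the answer is Yes.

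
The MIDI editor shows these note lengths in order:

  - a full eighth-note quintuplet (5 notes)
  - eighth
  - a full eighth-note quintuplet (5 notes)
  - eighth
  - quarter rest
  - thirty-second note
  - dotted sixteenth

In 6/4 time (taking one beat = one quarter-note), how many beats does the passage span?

6.5

One quarter-note beat = 8 thirty-second notes.
Working in thirty-second notes: a full eighth-note quintuplet (5 notes) (five quintuplet eighths span one half) = 16; eighth = 4; a full eighth-note quintuplet (5 notes) (five quintuplet eighths span one half) = 16; eighth = 4; quarter rest = 8; thirty-second note = 1; dotted sixteenth = 3.
Adding: 16 + 4 + 16 + 4 + 8 + 1 + 3 = 52.
52 ÷ 8 = 6.5 beats.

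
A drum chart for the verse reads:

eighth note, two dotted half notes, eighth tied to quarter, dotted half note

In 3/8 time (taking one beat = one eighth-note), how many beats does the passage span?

One eighth-note beat = 2 sixteenth notes.
Convert each value to sixteenth notes: eighth note = 2; dotted half note = 12; dotted half note = 12; eighth tied to quarter (eighth + quarter) = 6; dotted half note = 12.
Adding: 2 + 12 + 12 + 6 + 12 = 44.
44 ÷ 2 = 22 beats.

22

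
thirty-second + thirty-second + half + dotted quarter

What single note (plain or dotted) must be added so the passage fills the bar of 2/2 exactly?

sixteenth note

The bar of 2/2 = 32 thirty-second notes.
Working in thirty-second notes: thirty-second = 1; thirty-second = 1; half = 16; dotted quarter = 12.
Adding: 1 + 1 + 16 + 12 = 30.
Remaining: 32 − 30 = 2 thirty-second notes, which is a sixteenth note.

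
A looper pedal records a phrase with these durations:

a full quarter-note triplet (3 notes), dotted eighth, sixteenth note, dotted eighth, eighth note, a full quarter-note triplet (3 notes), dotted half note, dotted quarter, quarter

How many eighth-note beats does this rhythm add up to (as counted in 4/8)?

23.5

One eighth-note beat = 2 sixteenth notes.
In sixteenth notes: a full quarter-note triplet (3 notes) (three triplet quarters span one half) = 8; dotted eighth = 3; sixteenth note = 1; dotted eighth = 3; eighth note = 2; a full quarter-note triplet (3 notes) (three triplet quarters span one half) = 8; dotted half note = 12; dotted quarter = 6; quarter = 4.
Sum: 8 + 3 + 1 + 3 + 2 + 8 + 12 + 6 + 4 = 47.
47 ÷ 2 = 23.5 beats.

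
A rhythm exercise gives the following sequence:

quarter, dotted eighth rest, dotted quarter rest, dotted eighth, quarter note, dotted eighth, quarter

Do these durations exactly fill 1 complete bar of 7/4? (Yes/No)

No

One bar of 7/4 = 28 sixteenth notes.
Convert each value to sixteenth notes: quarter = 4; dotted eighth rest = 3; dotted quarter rest = 6; dotted eighth = 3; quarter note = 4; dotted eighth = 3; quarter = 4.
Total: 4 + 3 + 6 + 3 + 4 + 3 + 4 = 27.
27 falls short of 28, so the answer is No.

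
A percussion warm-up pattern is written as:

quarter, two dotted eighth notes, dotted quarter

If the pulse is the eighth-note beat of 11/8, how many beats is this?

8

One eighth-note beat = 2 sixteenth notes.
Convert each value to sixteenth notes: quarter = 4; dotted eighth note = 3; dotted eighth note = 3; dotted quarter = 6.
Altogether 4 + 3 + 3 + 6 = 16.
16 ÷ 2 = 8 beats.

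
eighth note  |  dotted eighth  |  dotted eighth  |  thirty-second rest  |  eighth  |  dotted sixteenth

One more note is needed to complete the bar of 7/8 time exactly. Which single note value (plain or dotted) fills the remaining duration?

eighth note

The bar of 7/8 = 28 thirty-second notes.
Convert each value to thirty-second notes: eighth note = 4; dotted eighth = 6; dotted eighth = 6; thirty-second rest = 1; eighth = 4; dotted sixteenth = 3.
Total: 4 + 6 + 6 + 1 + 4 + 3 = 24.
Remaining: 28 − 24 = 4 thirty-second notes, which is a eighth note.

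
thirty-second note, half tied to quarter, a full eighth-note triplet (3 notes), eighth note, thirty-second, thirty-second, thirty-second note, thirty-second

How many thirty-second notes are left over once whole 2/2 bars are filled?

9

One bar of 2/2 = 32 thirty-second notes.
Working in thirty-second notes: thirty-second note = 1; half tied to quarter (half + quarter) = 24; a full eighth-note triplet (3 notes) (three triplet eighths span one quarter) = 8; eighth note = 4; thirty-second = 1; thirty-second = 1; thirty-second note = 1; thirty-second = 1.
Adding: 1 + 24 + 8 + 4 + 1 + 1 + 1 + 1 = 41.
41 ÷ 32 = 1 complete bar with 9 thirty-second notes remaining.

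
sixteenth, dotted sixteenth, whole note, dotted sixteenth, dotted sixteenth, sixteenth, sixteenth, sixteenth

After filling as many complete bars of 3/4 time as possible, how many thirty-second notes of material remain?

One bar of 3/4 = 24 thirty-second notes.
In thirty-second notes: sixteenth = 2; dotted sixteenth = 3; whole note = 32; dotted sixteenth = 3; dotted sixteenth = 3; sixteenth = 2; sixteenth = 2; sixteenth = 2.
Altogether 2 + 3 + 32 + 3 + 3 + 2 + 2 + 2 = 49.
49 ÷ 24 = 2 complete bars with 1 thirty-second note remaining.

1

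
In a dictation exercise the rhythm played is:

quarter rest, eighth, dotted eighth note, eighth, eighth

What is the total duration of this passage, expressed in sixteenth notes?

Convert each value to sixteenth notes: quarter rest = 4; eighth = 2; dotted eighth note = 3; eighth = 2; eighth = 2.
Altogether 4 + 2 + 3 + 2 + 2 = 13 sixteenth notes.

13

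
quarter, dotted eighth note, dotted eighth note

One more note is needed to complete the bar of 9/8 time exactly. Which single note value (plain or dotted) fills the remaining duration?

half note

The bar of 9/8 = 18 sixteenth notes.
In sixteenth notes: quarter = 4; dotted eighth note = 3; dotted eighth note = 3.
Altogether 4 + 3 + 3 = 10.
Remaining: 18 − 10 = 8 sixteenth notes, which is a half note.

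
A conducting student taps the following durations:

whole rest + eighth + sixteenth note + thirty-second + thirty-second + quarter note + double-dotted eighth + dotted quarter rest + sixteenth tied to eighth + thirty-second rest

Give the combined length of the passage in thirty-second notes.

74

Express everything in thirty-second notes: whole rest = 32; eighth = 4; sixteenth note = 2; thirty-second = 1; thirty-second = 1; quarter note = 8; double-dotted eighth = 7; dotted quarter rest = 12; sixteenth tied to eighth (sixteenth + eighth) = 6; thirty-second rest = 1.
Adding: 32 + 4 + 2 + 1 + 1 + 8 + 7 + 12 + 6 + 1 = 74 thirty-second notes.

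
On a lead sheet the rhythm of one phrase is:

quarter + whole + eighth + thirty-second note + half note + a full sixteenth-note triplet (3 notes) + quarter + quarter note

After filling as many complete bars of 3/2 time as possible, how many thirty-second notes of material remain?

One bar of 3/2 = 48 thirty-second notes.
Express everything in thirty-second notes: quarter = 8; whole = 32; eighth = 4; thirty-second note = 1; half note = 16; a full sixteenth-note triplet (3 notes) (three triplet sixteenths span one eighth) = 4; quarter = 8; quarter note = 8.
Adding: 8 + 32 + 4 + 1 + 16 + 4 + 8 + 8 = 81.
81 ÷ 48 = 1 complete bar with 33 thirty-second notes remaining.

33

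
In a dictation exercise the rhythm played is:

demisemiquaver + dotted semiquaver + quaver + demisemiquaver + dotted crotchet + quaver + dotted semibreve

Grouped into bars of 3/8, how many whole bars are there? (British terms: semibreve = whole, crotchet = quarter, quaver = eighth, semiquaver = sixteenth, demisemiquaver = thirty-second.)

One bar of 3/8 = 12 thirty-second notes.
Each duration in thirty-second notes: demisemiquaver = 1; dotted semiquaver = 3; quaver = 4; demisemiquaver = 1; dotted crotchet = 12; quaver = 4; dotted semibreve = 48.
Adding: 1 + 3 + 4 + 1 + 12 + 4 + 48 = 73.
73 ÷ 12 = 6 complete bars with 1 left over.

6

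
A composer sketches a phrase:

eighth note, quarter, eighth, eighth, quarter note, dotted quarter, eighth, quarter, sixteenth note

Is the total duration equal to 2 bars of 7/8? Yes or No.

One bar of 7/8 = 14 sixteenth notes, so 2 bars = 28.
In sixteenth notes: eighth note = 2; quarter = 4; eighth = 2; eighth = 2; quarter note = 4; dotted quarter = 6; eighth = 2; quarter = 4; sixteenth note = 1.
Total: 2 + 4 + 2 + 2 + 4 + 6 + 2 + 4 + 1 = 27.
27 falls short of 28, so the answer is No.

No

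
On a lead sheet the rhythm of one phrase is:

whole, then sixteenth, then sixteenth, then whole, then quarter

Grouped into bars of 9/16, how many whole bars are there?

One bar of 9/16 = 9 sixteenth notes.
Convert each value to sixteenth notes: whole = 16; sixteenth = 1; sixteenth = 1; whole = 16; quarter = 4.
Adding: 16 + 1 + 1 + 16 + 4 = 38.
38 ÷ 9 = 4 complete bars with 2 left over.

4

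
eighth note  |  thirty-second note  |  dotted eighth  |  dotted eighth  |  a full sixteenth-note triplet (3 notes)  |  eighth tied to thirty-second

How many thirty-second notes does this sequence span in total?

Express everything in thirty-second notes: eighth note = 4; thirty-second note = 1; dotted eighth = 6; dotted eighth = 6; a full sixteenth-note triplet (3 notes) (three triplet sixteenths span one eighth) = 4; eighth tied to thirty-second (eighth + thirty-second) = 5.
Adding: 4 + 1 + 6 + 6 + 4 + 5 = 26 thirty-second notes.

26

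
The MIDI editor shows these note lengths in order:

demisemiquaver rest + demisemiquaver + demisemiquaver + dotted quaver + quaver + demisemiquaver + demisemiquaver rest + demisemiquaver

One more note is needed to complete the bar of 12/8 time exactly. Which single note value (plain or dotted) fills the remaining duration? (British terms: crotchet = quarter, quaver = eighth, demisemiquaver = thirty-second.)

whole note

The bar of 12/8 = 48 thirty-second notes.
Convert each value to thirty-second notes: demisemiquaver rest = 1; demisemiquaver = 1; demisemiquaver = 1; dotted quaver = 6; quaver = 4; demisemiquaver = 1; demisemiquaver rest = 1; demisemiquaver = 1.
Adding: 1 + 1 + 1 + 6 + 4 + 1 + 1 + 1 = 16.
Remaining: 48 − 16 = 32 thirty-second notes, which is a whole note.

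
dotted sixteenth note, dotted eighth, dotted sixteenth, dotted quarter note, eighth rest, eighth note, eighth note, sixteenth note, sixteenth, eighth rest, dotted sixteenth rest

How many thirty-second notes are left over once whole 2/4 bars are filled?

One bar of 2/4 = 16 thirty-second notes.
Convert each value to thirty-second notes: dotted sixteenth note = 3; dotted eighth = 6; dotted sixteenth = 3; dotted quarter note = 12; eighth rest = 4; eighth note = 4; eighth note = 4; sixteenth note = 2; sixteenth = 2; eighth rest = 4; dotted sixteenth rest = 3.
Adding: 3 + 6 + 3 + 12 + 4 + 4 + 4 + 2 + 2 + 4 + 3 = 47.
47 ÷ 16 = 2 complete bars with 15 thirty-second notes remaining.

15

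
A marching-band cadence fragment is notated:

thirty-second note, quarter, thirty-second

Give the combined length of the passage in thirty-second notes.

10

In thirty-second notes: thirty-second note = 1; quarter = 8; thirty-second = 1.
Altogether 1 + 8 + 1 = 10 thirty-second notes.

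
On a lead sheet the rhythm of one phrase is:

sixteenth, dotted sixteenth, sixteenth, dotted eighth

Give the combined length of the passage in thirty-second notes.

In thirty-second notes: sixteenth = 2; dotted sixteenth = 3; sixteenth = 2; dotted eighth = 6.
Sum: 2 + 3 + 2 + 6 = 13 thirty-second notes.

13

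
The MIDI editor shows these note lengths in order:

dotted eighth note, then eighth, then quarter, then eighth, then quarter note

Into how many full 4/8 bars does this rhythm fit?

One bar of 4/8 = 8 sixteenth notes.
Working in sixteenth notes: dotted eighth note = 3; eighth = 2; quarter = 4; eighth = 2; quarter note = 4.
Adding: 3 + 2 + 4 + 2 + 4 = 15.
15 ÷ 8 = 1 complete bar with 7 left over.

1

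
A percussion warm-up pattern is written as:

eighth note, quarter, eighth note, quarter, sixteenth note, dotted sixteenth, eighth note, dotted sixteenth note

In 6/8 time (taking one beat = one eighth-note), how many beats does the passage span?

9

One eighth-note beat = 4 thirty-second notes.
Express everything in thirty-second notes: eighth note = 4; quarter = 8; eighth note = 4; quarter = 8; sixteenth note = 2; dotted sixteenth = 3; eighth note = 4; dotted sixteenth note = 3.
Adding: 4 + 8 + 4 + 8 + 2 + 3 + 4 + 3 = 36.
36 ÷ 4 = 9 beats.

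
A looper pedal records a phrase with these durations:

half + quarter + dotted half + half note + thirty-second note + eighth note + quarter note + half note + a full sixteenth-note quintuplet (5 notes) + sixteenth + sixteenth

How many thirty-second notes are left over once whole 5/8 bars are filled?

One bar of 5/8 = 20 thirty-second notes.
Express everything in thirty-second notes: half = 16; quarter = 8; dotted half = 24; half note = 16; thirty-second note = 1; eighth note = 4; quarter note = 8; half note = 16; a full sixteenth-note quintuplet (5 notes) (five quintuplet sixteenths span one quarter) = 8; sixteenth = 2; sixteenth = 2.
Adding: 16 + 8 + 24 + 16 + 1 + 4 + 8 + 16 + 8 + 2 + 2 = 105.
105 ÷ 20 = 5 complete bars with 5 thirty-second notes remaining.

5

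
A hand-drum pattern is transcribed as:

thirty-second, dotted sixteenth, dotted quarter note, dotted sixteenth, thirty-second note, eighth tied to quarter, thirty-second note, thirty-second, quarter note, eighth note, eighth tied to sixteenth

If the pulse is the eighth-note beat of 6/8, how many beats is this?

13

One eighth-note beat = 4 thirty-second notes.
Working in thirty-second notes: thirty-second = 1; dotted sixteenth = 3; dotted quarter note = 12; dotted sixteenth = 3; thirty-second note = 1; eighth tied to quarter (eighth + quarter) = 12; thirty-second note = 1; thirty-second = 1; quarter note = 8; eighth note = 4; eighth tied to sixteenth (eighth + sixteenth) = 6.
Total: 1 + 3 + 12 + 3 + 1 + 12 + 1 + 1 + 8 + 4 + 6 = 52.
52 ÷ 4 = 13 beats.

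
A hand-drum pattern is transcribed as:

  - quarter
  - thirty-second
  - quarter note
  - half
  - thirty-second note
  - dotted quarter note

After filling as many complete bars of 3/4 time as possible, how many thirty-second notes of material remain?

One bar of 3/4 = 24 thirty-second notes.
Convert each value to thirty-second notes: quarter = 8; thirty-second = 1; quarter note = 8; half = 16; thirty-second note = 1; dotted quarter note = 12.
Sum: 8 + 1 + 8 + 16 + 1 + 12 = 46.
46 ÷ 24 = 1 complete bar with 22 thirty-second notes remaining.

22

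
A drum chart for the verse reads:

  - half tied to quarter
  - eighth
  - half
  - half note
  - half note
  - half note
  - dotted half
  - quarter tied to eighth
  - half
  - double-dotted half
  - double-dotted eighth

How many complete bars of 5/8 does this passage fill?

8

One bar of 5/8 = 20 thirty-second notes.
Express everything in thirty-second notes: half tied to quarter (half + quarter) = 24; eighth = 4; half = 16; half note = 16; half note = 16; half note = 16; dotted half = 24; quarter tied to eighth (quarter + eighth) = 12; half = 16; double-dotted half = 28; double-dotted eighth = 7.
Altogether 24 + 4 + 16 + 16 + 16 + 16 + 24 + 12 + 16 + 28 + 7 = 179.
179 ÷ 20 = 8 complete bars with 19 left over.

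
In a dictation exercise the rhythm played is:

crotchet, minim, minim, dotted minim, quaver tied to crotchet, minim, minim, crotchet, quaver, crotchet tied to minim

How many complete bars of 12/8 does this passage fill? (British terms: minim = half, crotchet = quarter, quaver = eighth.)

3

One bar of 12/8 = 12 eighth notes.
Working in eighth notes: crotchet = 2; minim = 4; minim = 4; dotted minim = 6; quaver tied to crotchet (quaver + crotchet) = 3; minim = 4; minim = 4; crotchet = 2; quaver = 1; crotchet tied to minim (crotchet + minim) = 6.
Adding: 2 + 4 + 4 + 6 + 3 + 4 + 4 + 2 + 1 + 6 = 36.
36 ÷ 12 = 3 complete bars with 0 left over.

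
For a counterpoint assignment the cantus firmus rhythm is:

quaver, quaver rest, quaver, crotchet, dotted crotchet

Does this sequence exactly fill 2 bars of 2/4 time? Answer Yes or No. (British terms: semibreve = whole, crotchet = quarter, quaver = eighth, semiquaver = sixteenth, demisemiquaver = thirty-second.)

One bar of 2/4 = 4 eighth notes, so 2 bars = 8.
In eighth notes: quaver = 1; quaver rest = 1; quaver = 1; crotchet = 2; dotted crotchet = 3.
Total: 1 + 1 + 1 + 2 + 3 = 8.
8 equals 8, so the answer is Yes.

Yes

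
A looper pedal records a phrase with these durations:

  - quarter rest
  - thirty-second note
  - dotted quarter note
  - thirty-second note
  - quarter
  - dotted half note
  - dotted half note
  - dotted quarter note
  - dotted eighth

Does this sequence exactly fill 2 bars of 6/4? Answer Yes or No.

Yes

One bar of 6/4 = 48 thirty-second notes, so 2 bars = 96.
Convert each value to thirty-second notes: quarter rest = 8; thirty-second note = 1; dotted quarter note = 12; thirty-second note = 1; quarter = 8; dotted half note = 24; dotted half note = 24; dotted quarter note = 12; dotted eighth = 6.
Altogether 8 + 1 + 12 + 1 + 8 + 24 + 24 + 12 + 6 = 96.
96 equals 96, so the answer is Yes.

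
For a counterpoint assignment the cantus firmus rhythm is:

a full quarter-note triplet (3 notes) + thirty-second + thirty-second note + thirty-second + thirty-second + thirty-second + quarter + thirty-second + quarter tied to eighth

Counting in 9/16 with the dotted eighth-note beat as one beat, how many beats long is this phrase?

7

One dotted eighth-note beat = 6 thirty-second notes.
Express everything in thirty-second notes: a full quarter-note triplet (3 notes) (three triplet quarters span one half) = 16; thirty-second = 1; thirty-second note = 1; thirty-second = 1; thirty-second = 1; thirty-second = 1; quarter = 8; thirty-second = 1; quarter tied to eighth (quarter + eighth) = 12.
Sum: 16 + 1 + 1 + 1 + 1 + 1 + 8 + 1 + 12 = 42.
42 ÷ 6 = 7 beats.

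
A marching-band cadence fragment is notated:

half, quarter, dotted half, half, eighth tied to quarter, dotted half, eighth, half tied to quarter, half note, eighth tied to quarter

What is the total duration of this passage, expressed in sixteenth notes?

78

Working in sixteenth notes: half = 8; quarter = 4; dotted half = 12; half = 8; eighth tied to quarter (eighth + quarter) = 6; dotted half = 12; eighth = 2; half tied to quarter (half + quarter) = 12; half note = 8; eighth tied to quarter (eighth + quarter) = 6.
Adding: 8 + 4 + 12 + 8 + 6 + 12 + 2 + 12 + 8 + 6 = 78 sixteenth notes.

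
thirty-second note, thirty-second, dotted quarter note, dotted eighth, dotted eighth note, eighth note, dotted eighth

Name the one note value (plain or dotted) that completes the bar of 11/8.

The bar of 11/8 = 44 thirty-second notes.
In thirty-second notes: thirty-second note = 1; thirty-second = 1; dotted quarter note = 12; dotted eighth = 6; dotted eighth note = 6; eighth note = 4; dotted eighth = 6.
Adding: 1 + 1 + 12 + 6 + 6 + 4 + 6 = 36.
Remaining: 44 − 36 = 8 thirty-second notes, which is a quarter note.

quarter note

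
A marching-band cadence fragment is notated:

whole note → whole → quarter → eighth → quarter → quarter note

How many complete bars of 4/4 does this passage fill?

2

One bar of 4/4 = 8 eighth notes.
Working in eighth notes: whole note = 8; whole = 8; quarter = 2; eighth = 1; quarter = 2; quarter note = 2.
Altogether 8 + 8 + 2 + 1 + 2 + 2 = 23.
23 ÷ 8 = 2 complete bars with 7 left over.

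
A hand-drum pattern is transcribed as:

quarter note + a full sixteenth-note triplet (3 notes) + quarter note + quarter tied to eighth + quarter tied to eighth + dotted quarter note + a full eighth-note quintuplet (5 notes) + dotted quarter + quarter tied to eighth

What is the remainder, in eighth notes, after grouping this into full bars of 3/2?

One bar of 3/2 = 12 eighth notes.
Convert each value to eighth notes: quarter note = 2; a full sixteenth-note triplet (3 notes) (three triplet sixteenths span one eighth) = 1; quarter note = 2; quarter tied to eighth (quarter + eighth) = 3; quarter tied to eighth (quarter + eighth) = 3; dotted quarter note = 3; a full eighth-note quintuplet (5 notes) (five quintuplet eighths span one half) = 4; dotted quarter = 3; quarter tied to eighth (quarter + eighth) = 3.
Altogether 2 + 1 + 2 + 3 + 3 + 3 + 4 + 3 + 3 = 24.
24 ÷ 12 = 2 complete bars with 0 eighth notes remaining.

0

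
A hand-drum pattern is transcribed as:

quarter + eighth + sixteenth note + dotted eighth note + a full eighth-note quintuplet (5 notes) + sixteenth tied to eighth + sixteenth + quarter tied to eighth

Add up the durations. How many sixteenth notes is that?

Convert each value to sixteenth notes: quarter = 4; eighth = 2; sixteenth note = 1; dotted eighth note = 3; a full eighth-note quintuplet (5 notes) (five quintuplet eighths span one half) = 8; sixteenth tied to eighth (sixteenth + eighth) = 3; sixteenth = 1; quarter tied to eighth (quarter + eighth) = 6.
Sum: 4 + 2 + 1 + 3 + 8 + 3 + 1 + 6 = 28 sixteenth notes.

28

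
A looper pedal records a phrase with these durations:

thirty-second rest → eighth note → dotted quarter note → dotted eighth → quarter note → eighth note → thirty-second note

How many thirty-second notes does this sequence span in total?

In thirty-second notes: thirty-second rest = 1; eighth note = 4; dotted quarter note = 12; dotted eighth = 6; quarter note = 8; eighth note = 4; thirty-second note = 1.
Sum: 1 + 4 + 12 + 6 + 8 + 4 + 1 = 36 thirty-second notes.

36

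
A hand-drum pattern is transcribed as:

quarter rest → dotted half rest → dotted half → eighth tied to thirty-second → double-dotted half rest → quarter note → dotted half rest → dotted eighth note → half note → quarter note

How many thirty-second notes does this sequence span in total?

151

Working in thirty-second notes: quarter rest = 8; dotted half rest = 24; dotted half = 24; eighth tied to thirty-second (eighth + thirty-second) = 5; double-dotted half rest = 28; quarter note = 8; dotted half rest = 24; dotted eighth note = 6; half note = 16; quarter note = 8.
Adding: 8 + 24 + 24 + 5 + 28 + 8 + 24 + 6 + 16 + 8 = 151 thirty-second notes.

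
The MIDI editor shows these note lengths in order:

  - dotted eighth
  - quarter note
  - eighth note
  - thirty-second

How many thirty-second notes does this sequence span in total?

19

Convert each value to thirty-second notes: dotted eighth = 6; quarter note = 8; eighth note = 4; thirty-second = 1.
Sum: 6 + 8 + 4 + 1 = 19 thirty-second notes.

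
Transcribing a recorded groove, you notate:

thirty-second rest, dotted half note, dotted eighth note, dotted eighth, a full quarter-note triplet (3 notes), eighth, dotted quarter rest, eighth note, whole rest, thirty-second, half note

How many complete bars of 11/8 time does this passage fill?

One bar of 11/8 = 44 thirty-second notes.
Convert each value to thirty-second notes: thirty-second rest = 1; dotted half note = 24; dotted eighth note = 6; dotted eighth = 6; a full quarter-note triplet (3 notes) (three triplet quarters span one half) = 16; eighth = 4; dotted quarter rest = 12; eighth note = 4; whole rest = 32; thirty-second = 1; half note = 16.
Adding: 1 + 24 + 6 + 6 + 16 + 4 + 12 + 4 + 32 + 1 + 16 = 122.
122 ÷ 44 = 2 complete bars with 34 left over.

2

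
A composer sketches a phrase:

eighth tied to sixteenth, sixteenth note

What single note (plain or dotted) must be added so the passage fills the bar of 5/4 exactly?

whole note

The bar of 5/4 = 20 sixteenth notes.
Express everything in sixteenth notes: eighth tied to sixteenth (eighth + sixteenth) = 3; sixteenth note = 1.
Altogether 3 + 1 = 4.
Remaining: 20 − 4 = 16 sixteenth notes, which is a whole note.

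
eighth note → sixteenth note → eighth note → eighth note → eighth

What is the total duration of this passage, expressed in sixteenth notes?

9

Each duration in sixteenth notes: eighth note = 2; sixteenth note = 1; eighth note = 2; eighth note = 2; eighth = 2.
Total: 2 + 1 + 2 + 2 + 2 = 9 sixteenth notes.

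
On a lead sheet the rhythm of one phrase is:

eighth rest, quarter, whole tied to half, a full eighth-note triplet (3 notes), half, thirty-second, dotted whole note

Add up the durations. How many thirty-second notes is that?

133

Convert each value to thirty-second notes: eighth rest = 4; quarter = 8; whole tied to half (whole + half) = 48; a full eighth-note triplet (3 notes) (three triplet eighths span one quarter) = 8; half = 16; thirty-second = 1; dotted whole note = 48.
Total: 4 + 8 + 48 + 8 + 16 + 1 + 48 = 133 thirty-second notes.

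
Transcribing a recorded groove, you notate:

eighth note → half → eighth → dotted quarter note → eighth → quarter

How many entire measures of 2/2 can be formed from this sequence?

One bar of 2/2 = 8 eighth notes.
Express everything in eighth notes: eighth note = 1; half = 4; eighth = 1; dotted quarter note = 3; eighth = 1; quarter = 2.
Adding: 1 + 4 + 1 + 3 + 1 + 2 = 12.
12 ÷ 8 = 1 complete bar with 4 left over.

1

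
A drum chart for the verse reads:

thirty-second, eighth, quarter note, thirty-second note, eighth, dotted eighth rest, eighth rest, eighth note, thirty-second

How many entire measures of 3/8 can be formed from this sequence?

One bar of 3/8 = 12 thirty-second notes.
Convert each value to thirty-second notes: thirty-second = 1; eighth = 4; quarter note = 8; thirty-second note = 1; eighth = 4; dotted eighth rest = 6; eighth rest = 4; eighth note = 4; thirty-second = 1.
Sum: 1 + 4 + 8 + 1 + 4 + 6 + 4 + 4 + 1 = 33.
33 ÷ 12 = 2 complete bars with 9 left over.

2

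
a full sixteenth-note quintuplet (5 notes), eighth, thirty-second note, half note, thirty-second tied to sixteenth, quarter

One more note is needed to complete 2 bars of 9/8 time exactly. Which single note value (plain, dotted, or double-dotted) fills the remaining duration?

whole note

2 bars of 9/8 = 72 thirty-second notes.
In thirty-second notes: a full sixteenth-note quintuplet (5 notes) (five quintuplet sixteenths span one quarter) = 8; eighth = 4; thirty-second note = 1; half note = 16; thirty-second tied to sixteenth (thirty-second + sixteenth) = 3; quarter = 8.
Total: 8 + 4 + 1 + 16 + 3 + 8 = 40.
Remaining: 72 − 40 = 32 thirty-second notes, which is a whole note.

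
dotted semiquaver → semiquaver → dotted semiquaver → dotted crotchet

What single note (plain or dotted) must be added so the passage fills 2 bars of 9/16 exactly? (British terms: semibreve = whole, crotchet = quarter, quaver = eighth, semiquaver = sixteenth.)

2 bars of 9/16 = 36 thirty-second notes.
Express everything in thirty-second notes: dotted semiquaver = 3; semiquaver = 2; dotted semiquaver = 3; dotted crotchet = 12.
Adding: 3 + 2 + 3 + 12 = 20.
Remaining: 36 − 20 = 16 thirty-second notes, which is a half note.

half note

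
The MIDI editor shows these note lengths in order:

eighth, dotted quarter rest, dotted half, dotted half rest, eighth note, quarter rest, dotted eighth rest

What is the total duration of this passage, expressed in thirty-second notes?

82

Convert each value to thirty-second notes: eighth = 4; dotted quarter rest = 12; dotted half = 24; dotted half rest = 24; eighth note = 4; quarter rest = 8; dotted eighth rest = 6.
Total: 4 + 12 + 24 + 24 + 4 + 8 + 6 = 82 thirty-second notes.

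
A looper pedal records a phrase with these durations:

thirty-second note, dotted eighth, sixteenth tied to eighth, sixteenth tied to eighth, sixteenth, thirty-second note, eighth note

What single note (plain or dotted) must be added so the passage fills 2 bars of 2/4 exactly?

dotted eighth note

2 bars of 2/4 = 32 thirty-second notes.
Convert each value to thirty-second notes: thirty-second note = 1; dotted eighth = 6; sixteenth tied to eighth (sixteenth + eighth) = 6; sixteenth tied to eighth (sixteenth + eighth) = 6; sixteenth = 2; thirty-second note = 1; eighth note = 4.
Altogether 1 + 6 + 6 + 6 + 2 + 1 + 4 = 26.
Remaining: 32 − 26 = 6 thirty-second notes, which is a dotted eighth note.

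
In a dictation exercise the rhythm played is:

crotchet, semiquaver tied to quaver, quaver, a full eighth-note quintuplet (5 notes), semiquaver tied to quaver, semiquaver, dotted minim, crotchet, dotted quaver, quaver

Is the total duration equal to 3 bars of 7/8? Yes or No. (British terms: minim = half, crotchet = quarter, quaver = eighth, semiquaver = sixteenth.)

One bar of 7/8 = 14 sixteenth notes, so 3 bars = 42.
Working in sixteenth notes: crotchet = 4; semiquaver tied to quaver (semiquaver + quaver) = 3; quaver = 2; a full eighth-note quintuplet (5 notes) (five quintuplet eighths span one half) = 8; semiquaver tied to quaver (semiquaver + quaver) = 3; semiquaver = 1; dotted minim = 12; crotchet = 4; dotted quaver = 3; quaver = 2.
Sum: 4 + 3 + 2 + 8 + 3 + 1 + 12 + 4 + 3 + 2 = 42.
42 equals 42, so the answer is Yes.

Yes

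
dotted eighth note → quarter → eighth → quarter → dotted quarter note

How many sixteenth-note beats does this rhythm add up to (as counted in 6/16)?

19

One sixteenth-note beat = 2 thirty-second notes.
Each duration in thirty-second notes: dotted eighth note = 6; quarter = 8; eighth = 4; quarter = 8; dotted quarter note = 12.
Adding: 6 + 8 + 4 + 8 + 12 = 38.
38 ÷ 2 = 19 beats.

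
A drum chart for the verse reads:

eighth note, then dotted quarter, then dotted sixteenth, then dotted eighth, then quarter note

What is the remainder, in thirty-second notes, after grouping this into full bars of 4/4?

1

One bar of 4/4 = 32 thirty-second notes.
Working in thirty-second notes: eighth note = 4; dotted quarter = 12; dotted sixteenth = 3; dotted eighth = 6; quarter note = 8.
Altogether 4 + 12 + 3 + 6 + 8 = 33.
33 ÷ 32 = 1 complete bar with 1 thirty-second note remaining.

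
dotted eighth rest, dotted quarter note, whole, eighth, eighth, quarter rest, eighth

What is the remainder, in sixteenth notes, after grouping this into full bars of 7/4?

7

One bar of 7/4 = 28 sixteenth notes.
Each duration in sixteenth notes: dotted eighth rest = 3; dotted quarter note = 6; whole = 16; eighth = 2; eighth = 2; quarter rest = 4; eighth = 2.
Altogether 3 + 6 + 16 + 2 + 2 + 4 + 2 = 35.
35 ÷ 28 = 1 complete bar with 7 sixteenth notes remaining.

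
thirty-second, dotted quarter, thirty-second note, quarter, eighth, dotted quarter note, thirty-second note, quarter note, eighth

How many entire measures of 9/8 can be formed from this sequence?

One bar of 9/8 = 36 thirty-second notes.
Each duration in thirty-second notes: thirty-second = 1; dotted quarter = 12; thirty-second note = 1; quarter = 8; eighth = 4; dotted quarter note = 12; thirty-second note = 1; quarter note = 8; eighth = 4.
Total: 1 + 12 + 1 + 8 + 4 + 12 + 1 + 8 + 4 = 51.
51 ÷ 36 = 1 complete bar with 15 left over.

1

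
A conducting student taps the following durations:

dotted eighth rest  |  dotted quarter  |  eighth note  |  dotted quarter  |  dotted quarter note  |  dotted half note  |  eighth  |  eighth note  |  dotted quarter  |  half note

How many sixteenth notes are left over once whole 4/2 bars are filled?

One bar of 4/2 = 32 sixteenth notes.
Working in sixteenth notes: dotted eighth rest = 3; dotted quarter = 6; eighth note = 2; dotted quarter = 6; dotted quarter note = 6; dotted half note = 12; eighth = 2; eighth note = 2; dotted quarter = 6; half note = 8.
Altogether 3 + 6 + 2 + 6 + 6 + 12 + 2 + 2 + 6 + 8 = 53.
53 ÷ 32 = 1 complete bar with 21 sixteenth notes remaining.

21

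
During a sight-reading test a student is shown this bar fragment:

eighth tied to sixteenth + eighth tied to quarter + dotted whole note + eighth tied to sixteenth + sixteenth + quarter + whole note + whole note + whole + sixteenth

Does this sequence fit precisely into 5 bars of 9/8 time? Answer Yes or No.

One bar of 9/8 = 18 sixteenth notes, so 5 bars = 90.
Each duration in sixteenth notes: eighth tied to sixteenth (eighth + sixteenth) = 3; eighth tied to quarter (eighth + quarter) = 6; dotted whole note = 24; eighth tied to sixteenth (eighth + sixteenth) = 3; sixteenth = 1; quarter = 4; whole note = 16; whole note = 16; whole = 16; sixteenth = 1.
Altogether 3 + 6 + 24 + 3 + 1 + 4 + 16 + 16 + 16 + 1 = 90.
90 equals 90, so the answer is Yes.

Yes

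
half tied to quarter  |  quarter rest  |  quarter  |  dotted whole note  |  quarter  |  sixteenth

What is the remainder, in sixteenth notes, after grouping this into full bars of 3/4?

One bar of 3/4 = 12 sixteenth notes.
Express everything in sixteenth notes: half tied to quarter (half + quarter) = 12; quarter rest = 4; quarter = 4; dotted whole note = 24; quarter = 4; sixteenth = 1.
Adding: 12 + 4 + 4 + 24 + 4 + 1 = 49.
49 ÷ 12 = 4 complete bars with 1 sixteenth note remaining.

1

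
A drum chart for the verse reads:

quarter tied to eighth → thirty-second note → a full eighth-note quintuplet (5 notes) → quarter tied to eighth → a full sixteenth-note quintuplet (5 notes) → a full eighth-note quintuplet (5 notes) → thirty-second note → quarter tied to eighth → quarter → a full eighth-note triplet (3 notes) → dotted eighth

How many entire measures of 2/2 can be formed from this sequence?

3

One bar of 2/2 = 32 thirty-second notes.
In thirty-second notes: quarter tied to eighth (quarter + eighth) = 12; thirty-second note = 1; a full eighth-note quintuplet (5 notes) (five quintuplet eighths span one half) = 16; quarter tied to eighth (quarter + eighth) = 12; a full sixteenth-note quintuplet (5 notes) (five quintuplet sixteenths span one quarter) = 8; a full eighth-note quintuplet (5 notes) (five quintuplet eighths span one half) = 16; thirty-second note = 1; quarter tied to eighth (quarter + eighth) = 12; quarter = 8; a full eighth-note triplet (3 notes) (three triplet eighths span one quarter) = 8; dotted eighth = 6.
Altogether 12 + 1 + 16 + 12 + 8 + 16 + 1 + 12 + 8 + 8 + 6 = 100.
100 ÷ 32 = 3 complete bars with 4 left over.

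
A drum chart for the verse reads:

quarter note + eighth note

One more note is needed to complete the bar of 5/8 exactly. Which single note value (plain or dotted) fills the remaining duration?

The bar of 5/8 = 5 eighth notes.
Convert each value to eighth notes: quarter note = 2; eighth note = 1.
Adding: 2 + 1 = 3.
Remaining: 5 − 3 = 2 eighth notes, which is a quarter note.

quarter note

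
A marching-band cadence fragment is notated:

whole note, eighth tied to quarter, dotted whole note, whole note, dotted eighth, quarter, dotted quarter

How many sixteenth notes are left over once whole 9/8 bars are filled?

One bar of 9/8 = 18 sixteenth notes.
Each duration in sixteenth notes: whole note = 16; eighth tied to quarter (eighth + quarter) = 6; dotted whole note = 24; whole note = 16; dotted eighth = 3; quarter = 4; dotted quarter = 6.
Adding: 16 + 6 + 24 + 16 + 3 + 4 + 6 = 75.
75 ÷ 18 = 4 complete bars with 3 sixteenth notes remaining.

3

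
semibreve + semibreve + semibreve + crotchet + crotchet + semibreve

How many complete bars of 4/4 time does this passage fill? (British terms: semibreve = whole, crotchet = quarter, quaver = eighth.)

One bar of 4/4 = 4 quarter notes.
In quarter notes: semibreve = 4; semibreve = 4; semibreve = 4; crotchet = 1; crotchet = 1; semibreve = 4.
Adding: 4 + 4 + 4 + 1 + 1 + 4 = 18.
18 ÷ 4 = 4 complete bars with 2 left over.

4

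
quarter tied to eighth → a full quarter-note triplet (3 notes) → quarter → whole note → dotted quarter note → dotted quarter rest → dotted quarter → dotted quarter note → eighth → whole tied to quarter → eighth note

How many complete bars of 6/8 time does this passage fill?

6

One bar of 6/8 = 6 eighth notes.
In eighth notes: quarter tied to eighth (quarter + eighth) = 3; a full quarter-note triplet (3 notes) (three triplet quarters span one half) = 4; quarter = 2; whole note = 8; dotted quarter note = 3; dotted quarter rest = 3; dotted quarter = 3; dotted quarter note = 3; eighth = 1; whole tied to quarter (whole + quarter) = 10; eighth note = 1.
Total: 3 + 4 + 2 + 8 + 3 + 3 + 3 + 3 + 1 + 10 + 1 = 41.
41 ÷ 6 = 6 complete bars with 5 left over.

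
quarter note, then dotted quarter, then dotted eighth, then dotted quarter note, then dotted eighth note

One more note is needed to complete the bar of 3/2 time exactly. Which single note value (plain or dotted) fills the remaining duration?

eighth note

The bar of 3/2 = 24 sixteenth notes.
Express everything in sixteenth notes: quarter note = 4; dotted quarter = 6; dotted eighth = 3; dotted quarter note = 6; dotted eighth note = 3.
Total: 4 + 6 + 3 + 6 + 3 = 22.
Remaining: 24 − 22 = 2 sixteenth notes, which is a eighth note.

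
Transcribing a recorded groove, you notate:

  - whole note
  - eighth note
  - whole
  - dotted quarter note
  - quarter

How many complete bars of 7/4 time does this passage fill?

One bar of 7/4 = 14 eighth notes.
Working in eighth notes: whole note = 8; eighth note = 1; whole = 8; dotted quarter note = 3; quarter = 2.
Adding: 8 + 1 + 8 + 3 + 2 = 22.
22 ÷ 14 = 1 complete bar with 8 left over.

1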